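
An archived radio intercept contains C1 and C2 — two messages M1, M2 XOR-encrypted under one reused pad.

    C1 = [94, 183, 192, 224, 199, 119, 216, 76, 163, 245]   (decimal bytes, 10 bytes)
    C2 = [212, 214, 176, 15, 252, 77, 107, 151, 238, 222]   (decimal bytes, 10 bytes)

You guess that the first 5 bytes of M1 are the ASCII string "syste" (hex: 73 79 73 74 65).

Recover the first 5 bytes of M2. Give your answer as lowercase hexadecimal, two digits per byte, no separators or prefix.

f918039b5e

First, C1 ⊕ C2 = (M1 ⊕ K) ⊕ (M2 ⊕ K) = M1 ⊕ M2, so the key drops out. Then M2 = (M1 ⊕ M2) ⊕ M1 over the first 5 bytes.
byte 0: (5e ⊕ d4) ⊕ 73 = 8a ⊕ 73 = f9
byte 1: (b7 ⊕ d6) ⊕ 79 = 61 ⊕ 79 = 18
byte 2: (c0 ⊕ b0) ⊕ 73 = 70 ⊕ 73 = 03
byte 3: (e0 ⊕ 0f) ⊕ 74 = ef ⊕ 74 = 9b
byte 4: (c7 ⊕ fc) ⊕ 65 = 3b ⊕ 65 = 5e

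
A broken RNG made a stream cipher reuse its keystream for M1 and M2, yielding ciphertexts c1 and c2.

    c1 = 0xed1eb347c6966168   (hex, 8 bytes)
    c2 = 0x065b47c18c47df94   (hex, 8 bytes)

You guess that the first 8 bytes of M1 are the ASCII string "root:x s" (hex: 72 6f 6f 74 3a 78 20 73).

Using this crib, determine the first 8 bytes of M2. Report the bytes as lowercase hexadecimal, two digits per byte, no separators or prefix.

992a9bf270a99e8f

First, c1 ⊕ c2 = (M1 ⊕ K) ⊕ (M2 ⊕ K) = M1 ⊕ M2, so the key drops out. Then M2 = (M1 ⊕ M2) ⊕ M1 over the first 8 bytes.
byte 0: (ed xor 06) xor 72 = eb xor 72 = 99
byte 1: (1e xor 5b) xor 6f = 45 xor 6f = 2a
byte 2: (b3 xor 47) xor 6f = f4 xor 6f = 9b
byte 3: (47 xor c1) xor 74 = 86 xor 74 = f2
byte 4: (c6 xor 8c) xor 3a = 4a xor 3a = 70
byte 5: (96 xor 47) xor 78 = d1 xor 78 = a9
byte 6: (61 xor df) xor 20 = be xor 20 = 9e
byte 7: (68 xor 94) xor 73 = fc xor 73 = 8f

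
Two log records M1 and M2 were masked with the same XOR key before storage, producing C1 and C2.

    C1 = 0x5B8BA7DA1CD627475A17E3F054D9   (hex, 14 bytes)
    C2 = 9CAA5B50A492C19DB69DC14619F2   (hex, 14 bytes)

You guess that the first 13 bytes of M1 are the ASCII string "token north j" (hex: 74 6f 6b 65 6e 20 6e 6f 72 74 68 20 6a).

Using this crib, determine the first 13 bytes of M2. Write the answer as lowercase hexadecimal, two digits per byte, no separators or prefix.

b34e97efd66488b59efe4a9627

First, C1 ⊕ C2 = (M1 ⊕ K) ⊕ (M2 ⊕ K) = M1 ⊕ M2, so the key drops out. Then M2 = (M1 ⊕ M2) ⊕ M1 over the first 13 bytes.
byte 0: (5b XOR 9c) XOR 74 = c7 XOR 74 = b3
byte 1: (8b XOR aa) XOR 6f = 21 XOR 6f = 4e
byte 2: (a7 XOR 5b) XOR 6b = fc XOR 6b = 97
byte 3: (da XOR 50) XOR 65 = 8a XOR 65 = ef
byte 4: (1c XOR a4) XOR 6e = b8 XOR 6e = d6
byte 5: (d6 XOR 92) XOR 20 = 44 XOR 20 = 64
byte 6: (27 XOR c1) XOR 6e = e6 XOR 6e = 88
byte 7: (47 XOR 9d) XOR 6f = da XOR 6f = b5
byte 8: (5a XOR b6) XOR 72 = ec XOR 72 = 9e
byte 9: (17 XOR 9d) XOR 74 = 8a XOR 74 = fe
byte 10: (e3 XOR c1) XOR 68 = 22 XOR 68 = 4a
byte 11: (f0 XOR 46) XOR 20 = b6 XOR 20 = 96
byte 12: (54 XOR 19) XOR 6a = 4d XOR 6a = 27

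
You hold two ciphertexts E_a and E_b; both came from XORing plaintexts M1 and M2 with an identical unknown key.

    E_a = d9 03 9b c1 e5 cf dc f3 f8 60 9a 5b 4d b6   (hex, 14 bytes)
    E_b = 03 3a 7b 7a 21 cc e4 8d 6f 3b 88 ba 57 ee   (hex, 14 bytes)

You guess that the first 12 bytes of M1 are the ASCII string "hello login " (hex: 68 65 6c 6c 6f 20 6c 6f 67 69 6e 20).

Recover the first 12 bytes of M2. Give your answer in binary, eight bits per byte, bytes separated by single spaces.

First, E_a ⊕ E_b = (M1 ⊕ K) ⊕ (M2 ⊕ K) = M1 ⊕ M2, so the key drops out. Then M2 = (M1 ⊕ M2) ⊕ M1 over the first 12 bytes.
byte 0: (d9 XOR 03) XOR 68 = da XOR 68 = b2
byte 1: (03 XOR 3a) XOR 65 = 39 XOR 65 = 5c
byte 2: (9b XOR 7b) XOR 6c = e0 XOR 6c = 8c
byte 3: (c1 XOR 7a) XOR 6c = bb XOR 6c = d7
byte 4: (e5 XOR 21) XOR 6f = c4 XOR 6f = ab
byte 5: (cf XOR cc) XOR 20 = 03 XOR 20 = 23
byte 6: (dc XOR e4) XOR 6c = 38 XOR 6c = 54
byte 7: (f3 XOR 8d) XOR 6f = 7e XOR 6f = 11
byte 8: (f8 XOR 6f) XOR 67 = 97 XOR 67 = f0
byte 9: (60 XOR 3b) XOR 69 = 5b XOR 69 = 32
byte 10: (9a XOR 88) XOR 6e = 12 XOR 6e = 7c
byte 11: (5b XOR ba) XOR 20 = e1 XOR 20 = c1

10110010 01011100 10001100 11010111 10101011 00100011 01010100 00010001 11110000 00110010 01111100 11000001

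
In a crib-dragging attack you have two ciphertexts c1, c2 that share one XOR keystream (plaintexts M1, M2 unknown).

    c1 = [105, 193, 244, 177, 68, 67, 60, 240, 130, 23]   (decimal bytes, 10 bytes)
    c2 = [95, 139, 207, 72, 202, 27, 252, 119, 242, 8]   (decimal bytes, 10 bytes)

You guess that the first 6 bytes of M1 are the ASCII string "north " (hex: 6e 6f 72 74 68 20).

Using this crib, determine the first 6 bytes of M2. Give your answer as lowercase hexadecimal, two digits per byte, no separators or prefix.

5825498de678

First, c1 ⊕ c2 = (M1 ⊕ K) ⊕ (M2 ⊕ K) = M1 ⊕ M2, so the key drops out. Then M2 = (M1 ⊕ M2) ⊕ M1 over the first 6 bytes.
byte 0: (69 XOR 5f) XOR 6e = 36 XOR 6e = 58
byte 1: (c1 XOR 8b) XOR 6f = 4a XOR 6f = 25
byte 2: (f4 XOR cf) XOR 72 = 3b XOR 72 = 49
byte 3: (b1 XOR 48) XOR 74 = f9 XOR 74 = 8d
byte 4: (44 XOR ca) XOR 68 = 8e XOR 68 = e6
byte 5: (43 XOR 1b) XOR 20 = 58 XOR 20 = 78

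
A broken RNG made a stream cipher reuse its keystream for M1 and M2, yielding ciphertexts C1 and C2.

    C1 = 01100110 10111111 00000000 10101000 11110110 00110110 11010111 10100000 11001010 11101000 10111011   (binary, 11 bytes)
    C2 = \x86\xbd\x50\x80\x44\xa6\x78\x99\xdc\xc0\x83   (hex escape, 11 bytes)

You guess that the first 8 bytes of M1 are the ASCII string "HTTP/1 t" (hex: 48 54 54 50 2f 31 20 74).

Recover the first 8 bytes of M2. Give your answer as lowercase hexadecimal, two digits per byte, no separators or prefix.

First, C1 ⊕ C2 = (M1 ⊕ K) ⊕ (M2 ⊕ K) = M1 ⊕ M2, so the key drops out. Then M2 = (M1 ⊕ M2) ⊕ M1 over the first 8 bytes.
byte 0: (66 ⊕ 86) ⊕ 48 = e0 ⊕ 48 = a8
byte 1: (bf ⊕ bd) ⊕ 54 = 02 ⊕ 54 = 56
byte 2: (00 ⊕ 50) ⊕ 54 = 50 ⊕ 54 = 04
byte 3: (a8 ⊕ 80) ⊕ 50 = 28 ⊕ 50 = 78
byte 4: (f6 ⊕ 44) ⊕ 2f = b2 ⊕ 2f = 9d
byte 5: (36 ⊕ a6) ⊕ 31 = 90 ⊕ 31 = a1
byte 6: (d7 ⊕ 78) ⊕ 20 = af ⊕ 20 = 8f
byte 7: (a0 ⊕ 99) ⊕ 74 = 39 ⊕ 74 = 4d

a85604789da18f4d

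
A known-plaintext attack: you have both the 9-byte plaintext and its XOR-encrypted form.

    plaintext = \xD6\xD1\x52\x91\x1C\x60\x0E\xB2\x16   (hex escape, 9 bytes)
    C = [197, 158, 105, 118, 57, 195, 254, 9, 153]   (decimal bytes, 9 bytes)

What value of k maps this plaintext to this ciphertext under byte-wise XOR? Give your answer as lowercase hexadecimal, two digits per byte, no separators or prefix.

Since C = plaintext ⊕ k, XORing both sides with plaintext gives k = plaintext ⊕ C.
d6 ⊕ c5 = 13
d1 ⊕ 9e = 4f
52 ⊕ 69 = 3b
91 ⊕ 76 = e7
1c ⊕ 39 = 25
60 ⊕ c3 = a3
0e ⊕ fe = f0
b2 ⊕ 09 = bb
16 ⊕ 99 = 8f

134f3be725a3f0bb8f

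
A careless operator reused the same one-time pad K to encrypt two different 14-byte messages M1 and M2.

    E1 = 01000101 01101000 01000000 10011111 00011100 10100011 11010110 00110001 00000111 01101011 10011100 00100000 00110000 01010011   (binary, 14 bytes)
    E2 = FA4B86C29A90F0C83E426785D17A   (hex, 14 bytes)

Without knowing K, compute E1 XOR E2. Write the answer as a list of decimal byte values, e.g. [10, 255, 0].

[191, 35, 198, 93, 134, 51, 38, 249, 57, 41, 251, 165, 225, 41]

E1 ⊕ E2 = (M1 ⊕ K) ⊕ (M2 ⊕ K) = M1 ⊕ M2 — the shared key cancels under XOR.
45 ⊕ fa = bf
68 ⊕ 4b = 23
40 ⊕ 86 = c6
9f ⊕ c2 = 5d
1c ⊕ 9a = 86
a3 ⊕ 90 = 33
d6 ⊕ f0 = 26
31 ⊕ c8 = f9
07 ⊕ 3e = 39
6b ⊕ 42 = 29
9c ⊕ 67 = fb
20 ⊕ 85 = a5
30 ⊕ d1 = e1
53 ⊕ 7a = 29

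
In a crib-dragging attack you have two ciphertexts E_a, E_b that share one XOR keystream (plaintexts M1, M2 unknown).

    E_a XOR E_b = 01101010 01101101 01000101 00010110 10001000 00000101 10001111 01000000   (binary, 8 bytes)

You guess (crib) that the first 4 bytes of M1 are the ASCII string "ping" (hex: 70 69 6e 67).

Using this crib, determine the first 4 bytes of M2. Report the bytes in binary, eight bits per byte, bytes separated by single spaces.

00011010 00000100 00101011 01110001

Since E_a ⊕ E_b = M1 ⊕ M2, XORing with the guessed M1 bytes yields the corresponding M2 bytes: M2 = (E_a ⊕ E_b) ⊕ M1.
6a ^ 70 = 1a
6d ^ 69 = 04
45 ^ 6e = 2b
16 ^ 67 = 71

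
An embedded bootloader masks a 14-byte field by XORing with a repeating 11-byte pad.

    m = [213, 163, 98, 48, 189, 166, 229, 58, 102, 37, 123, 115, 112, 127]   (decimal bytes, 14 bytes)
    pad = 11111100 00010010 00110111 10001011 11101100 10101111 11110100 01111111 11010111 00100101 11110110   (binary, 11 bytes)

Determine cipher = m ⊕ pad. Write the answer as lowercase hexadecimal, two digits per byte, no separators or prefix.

29b155bb51091145b1008d8f6248

The 11-byte key repeats, so the effective keystream is fc 12 37 8b ec af f4 7f d7 25 f6 fc 12 37.
byte 0: 11010101 ^ 11111100 = 00101001
byte 1: 10100011 ^ 00010010 = 10110001
byte 2: 01100010 ^ 00110111 = 01010101
byte 3: 00110000 ^ 10001011 = 10111011
byte 4: 10111101 ^ 11101100 = 01010001
byte 5: 10100110 ^ 10101111 = 00001001
byte 6: 11100101 ^ 11110100 = 00010001
byte 7: 00111010 ^ 01111111 = 01000101
byte 8: 01100110 ^ 11010111 = 10110001
byte 9: 00100101 ^ 00100101 = 00000000
byte 10: 01111011 ^ 11110110 = 10001101
byte 11: 01110011 ^ 11111100 = 10001111
byte 12: 01110000 ^ 00010010 = 01100010
byte 13: 01111111 ^ 00110111 = 01001000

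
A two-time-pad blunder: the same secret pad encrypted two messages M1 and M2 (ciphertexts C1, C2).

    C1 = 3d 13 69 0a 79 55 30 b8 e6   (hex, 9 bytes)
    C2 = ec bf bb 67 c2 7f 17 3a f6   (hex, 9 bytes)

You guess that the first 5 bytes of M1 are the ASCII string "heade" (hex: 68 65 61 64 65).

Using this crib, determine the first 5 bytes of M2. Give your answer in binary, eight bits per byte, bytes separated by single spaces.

10111001 11001001 10110011 00001001 11011110

First, C1 ⊕ C2 = (M1 ⊕ K) ⊕ (M2 ⊕ K) = M1 ⊕ M2, so the key drops out. Then M2 = (M1 ⊕ M2) ⊕ M1 over the first 5 bytes.
byte 0: (3d ^ ec) ^ 68 = d1 ^ 68 = b9
byte 1: (13 ^ bf) ^ 65 = ac ^ 65 = c9
byte 2: (69 ^ bb) ^ 61 = d2 ^ 61 = b3
byte 3: (0a ^ 67) ^ 64 = 6d ^ 64 = 09
byte 4: (79 ^ c2) ^ 65 = bb ^ 65 = de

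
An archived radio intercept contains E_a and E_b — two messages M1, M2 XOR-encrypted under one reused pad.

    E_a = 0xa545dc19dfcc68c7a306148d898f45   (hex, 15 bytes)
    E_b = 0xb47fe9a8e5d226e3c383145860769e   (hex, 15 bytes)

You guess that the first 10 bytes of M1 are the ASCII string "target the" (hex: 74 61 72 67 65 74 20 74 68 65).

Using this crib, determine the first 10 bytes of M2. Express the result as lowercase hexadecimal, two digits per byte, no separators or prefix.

655b47d65f6a6e5008e0

First, E_a ⊕ E_b = (M1 ⊕ K) ⊕ (M2 ⊕ K) = M1 ⊕ M2, so the key drops out. Then M2 = (M1 ⊕ M2) ⊕ M1 over the first 10 bytes.
byte 0: (a5 ^ b4) ^ 74 = 11 ^ 74 = 65
byte 1: (45 ^ 7f) ^ 61 = 3a ^ 61 = 5b
byte 2: (dc ^ e9) ^ 72 = 35 ^ 72 = 47
byte 3: (19 ^ a8) ^ 67 = b1 ^ 67 = d6
byte 4: (df ^ e5) ^ 65 = 3a ^ 65 = 5f
byte 5: (cc ^ d2) ^ 74 = 1e ^ 74 = 6a
byte 6: (68 ^ 26) ^ 20 = 4e ^ 20 = 6e
byte 7: (c7 ^ e3) ^ 74 = 24 ^ 74 = 50
byte 8: (a3 ^ c3) ^ 68 = 60 ^ 68 = 08
byte 9: (06 ^ 83) ^ 65 = 85 ^ 65 = e0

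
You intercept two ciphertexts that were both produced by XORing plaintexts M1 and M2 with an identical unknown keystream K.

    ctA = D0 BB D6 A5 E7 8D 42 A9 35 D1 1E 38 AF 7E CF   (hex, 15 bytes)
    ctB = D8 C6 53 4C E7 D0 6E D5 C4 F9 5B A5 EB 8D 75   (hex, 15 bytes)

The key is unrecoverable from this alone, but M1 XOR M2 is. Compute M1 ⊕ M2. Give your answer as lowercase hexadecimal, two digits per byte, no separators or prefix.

087d85e9005d2c7cf128459d44f3ba

ctA ⊕ ctB = (M1 ⊕ K) ⊕ (M2 ⊕ K) = M1 ⊕ M2 — the shared key cancels under XOR.
208 ⊕ 216 =   8
187 ⊕ 198 = 125
214 ⊕  83 = 133
165 ⊕  76 = 233
231 ⊕ 231 =   0
141 ⊕ 208 =  93
 66 ⊕ 110 =  44
169 ⊕ 213 = 124
 53 ⊕ 196 = 241
209 ⊕ 249 =  40
 30 ⊕  91 =  69
 56 ⊕ 165 = 157
175 ⊕ 235 =  68
126 ⊕ 141 = 243
207 ⊕ 117 = 186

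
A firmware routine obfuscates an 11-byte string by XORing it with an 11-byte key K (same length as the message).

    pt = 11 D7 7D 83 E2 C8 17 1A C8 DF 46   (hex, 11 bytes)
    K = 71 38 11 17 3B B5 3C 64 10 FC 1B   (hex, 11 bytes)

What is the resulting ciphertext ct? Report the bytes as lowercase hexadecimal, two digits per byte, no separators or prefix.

60ef6c94d97d2b7ed8235d

 17 xor 113 =  96
215 xor  56 = 239
125 xor  17 = 108
131 xor  23 = 148
226 xor  59 = 217
200 xor 181 = 125
 23 xor  60 =  43
 26 xor 100 = 126
200 xor  16 = 216
223 xor 252 =  35
 70 xor  27 =  93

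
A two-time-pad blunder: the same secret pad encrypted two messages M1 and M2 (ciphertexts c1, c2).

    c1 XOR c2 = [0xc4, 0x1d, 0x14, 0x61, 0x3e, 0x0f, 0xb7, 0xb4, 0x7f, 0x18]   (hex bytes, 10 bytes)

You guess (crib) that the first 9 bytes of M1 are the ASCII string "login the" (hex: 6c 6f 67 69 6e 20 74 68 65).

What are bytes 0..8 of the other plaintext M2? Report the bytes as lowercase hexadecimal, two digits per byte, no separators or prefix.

Since c1 ⊕ c2 = M1 ⊕ M2, XORing with the guessed M1 bytes yields the corresponding M2 bytes: M2 = (c1 ⊕ c2) ⊕ M1.
c4 XOR 6c = a8
1d XOR 6f = 72
14 XOR 67 = 73
61 XOR 69 = 08
3e XOR 6e = 50
0f XOR 20 = 2f
b7 XOR 74 = c3
b4 XOR 68 = dc
7f XOR 65 = 1a

a8727308502fc3dc1a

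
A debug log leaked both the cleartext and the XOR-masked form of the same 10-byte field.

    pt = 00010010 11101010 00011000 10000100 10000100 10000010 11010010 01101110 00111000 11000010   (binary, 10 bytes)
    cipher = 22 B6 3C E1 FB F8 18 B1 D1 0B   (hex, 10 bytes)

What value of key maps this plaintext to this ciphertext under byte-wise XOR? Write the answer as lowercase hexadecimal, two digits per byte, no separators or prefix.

305c24657f7acadfe9c9

Since cipher = pt ⊕ key, XORing both sides with pt gives key = pt ⊕ cipher.
12 ⊕ 22 = 30
ea ⊕ b6 = 5c
18 ⊕ 3c = 24
84 ⊕ e1 = 65
84 ⊕ fb = 7f
82 ⊕ f8 = 7a
d2 ⊕ 18 = ca
6e ⊕ b1 = df
38 ⊕ d1 = e9
c2 ⊕ 0b = c9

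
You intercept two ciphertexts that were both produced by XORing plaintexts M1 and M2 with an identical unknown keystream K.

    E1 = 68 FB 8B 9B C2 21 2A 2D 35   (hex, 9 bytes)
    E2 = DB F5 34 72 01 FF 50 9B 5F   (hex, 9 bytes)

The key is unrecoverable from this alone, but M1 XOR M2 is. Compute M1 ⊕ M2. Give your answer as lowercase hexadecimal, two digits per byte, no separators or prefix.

E1 ⊕ E2 = (M1 ⊕ K) ⊕ (M2 ⊕ K) = M1 ⊕ M2 — the shared key cancels under XOR.
104 ⊕ 219 = 179
251 ⊕ 245 =  14
139 ⊕  52 = 191
155 ⊕ 114 = 233
194 ⊕   1 = 195
 33 ⊕ 255 = 222
 42 ⊕  80 = 122
 45 ⊕ 155 = 182
 53 ⊕  95 = 106

b30ebfe9c3de7ab66a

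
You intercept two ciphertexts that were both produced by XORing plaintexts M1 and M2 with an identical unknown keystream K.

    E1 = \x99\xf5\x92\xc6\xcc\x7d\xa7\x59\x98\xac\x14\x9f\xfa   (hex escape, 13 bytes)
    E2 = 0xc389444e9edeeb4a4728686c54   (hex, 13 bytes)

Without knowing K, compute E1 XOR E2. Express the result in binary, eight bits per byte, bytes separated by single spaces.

E1 ⊕ E2 = (M1 ⊕ K) ⊕ (M2 ⊕ K) = M1 ⊕ M2 — the shared key cancels under XOR.
153 xor 195 =  90
245 xor 137 = 124
146 xor  68 = 214
198 xor  78 = 136
204 xor 158 =  82
125 xor 222 = 163
167 xor 235 =  76
 89 xor  74 =  19
152 xor  71 = 223
172 xor  40 = 132
 20 xor 104 = 124
159 xor 108 = 243
250 xor  84 = 174

01011010 01111100 11010110 10001000 01010010 10100011 01001100 00010011 11011111 10000100 01111100 11110011 10101110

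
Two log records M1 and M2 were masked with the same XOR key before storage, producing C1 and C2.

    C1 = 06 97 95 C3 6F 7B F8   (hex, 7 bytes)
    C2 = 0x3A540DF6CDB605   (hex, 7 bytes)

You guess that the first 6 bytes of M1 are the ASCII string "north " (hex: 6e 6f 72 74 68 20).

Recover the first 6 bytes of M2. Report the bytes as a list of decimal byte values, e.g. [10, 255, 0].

[82, 172, 234, 65, 202, 237]

First, C1 ⊕ C2 = (M1 ⊕ K) ⊕ (M2 ⊕ K) = M1 ⊕ M2, so the key drops out. Then M2 = (M1 ⊕ M2) ⊕ M1 over the first 6 bytes.
byte 0: (06 ⊕ 3a) ⊕ 6e = 3c ⊕ 6e = 52
byte 1: (97 ⊕ 54) ⊕ 6f = c3 ⊕ 6f = ac
byte 2: (95 ⊕ 0d) ⊕ 72 = 98 ⊕ 72 = ea
byte 3: (c3 ⊕ f6) ⊕ 74 = 35 ⊕ 74 = 41
byte 4: (6f ⊕ cd) ⊕ 68 = a2 ⊕ 68 = ca
byte 5: (7b ⊕ b6) ⊕ 20 = cd ⊕ 20 = ed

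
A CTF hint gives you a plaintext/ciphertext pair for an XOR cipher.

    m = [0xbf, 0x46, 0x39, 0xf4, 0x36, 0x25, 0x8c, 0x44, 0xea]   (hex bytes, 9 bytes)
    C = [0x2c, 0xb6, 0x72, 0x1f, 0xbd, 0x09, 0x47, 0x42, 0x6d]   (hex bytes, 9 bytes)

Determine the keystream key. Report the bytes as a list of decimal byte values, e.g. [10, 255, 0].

Since C = m ⊕ key, XORing both sides with m gives key = m ⊕ C.
byte 0: 10111111 xor 00101100 = 10010011
byte 1: 01000110 xor 10110110 = 11110000
byte 2: 00111001 xor 01110010 = 01001011
byte 3: 11110100 xor 00011111 = 11101011
byte 4: 00110110 xor 10111101 = 10001011
byte 5: 00100101 xor 00001001 = 00101100
byte 6: 10001100 xor 01000111 = 11001011
byte 7: 01000100 xor 01000010 = 00000110
byte 8: 11101010 xor 01101101 = 10000111

[147, 240, 75, 235, 139, 44, 203, 6, 135]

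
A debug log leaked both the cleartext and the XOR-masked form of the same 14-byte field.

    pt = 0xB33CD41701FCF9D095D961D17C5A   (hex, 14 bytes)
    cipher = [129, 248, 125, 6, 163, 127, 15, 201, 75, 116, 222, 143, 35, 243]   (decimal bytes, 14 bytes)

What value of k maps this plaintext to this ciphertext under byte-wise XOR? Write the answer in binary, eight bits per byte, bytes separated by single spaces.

Since cipher = pt ⊕ k, XORing both sides with pt gives k = pt ⊕ cipher.
byte 0: 179 xor 129 =  50
byte 1:  60 xor 248 = 196
byte 2: 212 xor 125 = 169
byte 3:  23 xor   6 =  17
byte 4:   1 xor 163 = 162
byte 5: 252 xor 127 = 131
byte 6: 249 xor  15 = 246
byte 7: 208 xor 201 =  25
byte 8: 149 xor  75 = 222
byte 9: 217 xor 116 = 173
byte 10:  97 xor 222 = 191
byte 11: 209 xor 143 =  94
byte 12: 124 xor  35 =  95
byte 13:  90 xor 243 = 169

00110010 11000100 10101001 00010001 10100010 10000011 11110110 00011001 11011110 10101101 10111111 01011110 01011111 10101001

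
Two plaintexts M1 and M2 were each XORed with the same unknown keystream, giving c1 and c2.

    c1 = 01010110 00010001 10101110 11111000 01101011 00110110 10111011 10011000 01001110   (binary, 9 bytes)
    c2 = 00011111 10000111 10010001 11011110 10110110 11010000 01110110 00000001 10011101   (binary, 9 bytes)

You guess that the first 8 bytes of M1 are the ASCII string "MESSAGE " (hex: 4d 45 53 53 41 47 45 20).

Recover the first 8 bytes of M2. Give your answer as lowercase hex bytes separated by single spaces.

04 d3 6c 75 9c a1 88 b9

First, c1 ⊕ c2 = (M1 ⊕ K) ⊕ (M2 ⊕ K) = M1 ⊕ M2, so the key drops out. Then M2 = (M1 ⊕ M2) ⊕ M1 over the first 8 bytes.
byte 0: (56 ⊕ 1f) ⊕ 4d = 49 ⊕ 4d = 04
byte 1: (11 ⊕ 87) ⊕ 45 = 96 ⊕ 45 = d3
byte 2: (ae ⊕ 91) ⊕ 53 = 3f ⊕ 53 = 6c
byte 3: (f8 ⊕ de) ⊕ 53 = 26 ⊕ 53 = 75
byte 4: (6b ⊕ b6) ⊕ 41 = dd ⊕ 41 = 9c
byte 5: (36 ⊕ d0) ⊕ 47 = e6 ⊕ 47 = a1
byte 6: (bb ⊕ 76) ⊕ 45 = cd ⊕ 45 = 88
byte 7: (98 ⊕ 01) ⊕ 20 = 99 ⊕ 20 = b9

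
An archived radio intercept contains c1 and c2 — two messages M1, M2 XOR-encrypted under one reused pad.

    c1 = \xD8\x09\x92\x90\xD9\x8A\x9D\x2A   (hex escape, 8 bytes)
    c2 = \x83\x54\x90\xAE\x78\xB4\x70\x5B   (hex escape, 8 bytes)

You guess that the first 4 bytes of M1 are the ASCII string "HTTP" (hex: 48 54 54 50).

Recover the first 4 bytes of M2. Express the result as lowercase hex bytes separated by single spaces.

First, c1 ⊕ c2 = (M1 ⊕ K) ⊕ (M2 ⊕ K) = M1 ⊕ M2, so the key drops out. Then M2 = (M1 ⊕ M2) ⊕ M1 over the first 4 bytes.
byte 0: (d8 xor 83) xor 48 = 5b xor 48 = 13
byte 1: (09 xor 54) xor 54 = 5d xor 54 = 09
byte 2: (92 xor 90) xor 54 = 02 xor 54 = 56
byte 3: (90 xor ae) xor 50 = 3e xor 50 = 6e

13 09 56 6e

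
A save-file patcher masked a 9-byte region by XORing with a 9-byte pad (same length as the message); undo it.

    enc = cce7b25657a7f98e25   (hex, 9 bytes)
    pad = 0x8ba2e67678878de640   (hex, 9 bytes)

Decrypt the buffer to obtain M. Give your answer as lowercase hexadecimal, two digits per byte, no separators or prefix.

474554202f20746865

XOR is its own inverse, so applying the key byte-wise gives the result directly.
cc ^ 8b = 47
e7 ^ a2 = 45
b2 ^ e6 = 54
56 ^ 76 = 20
57 ^ 78 = 2f
a7 ^ 87 = 20
f9 ^ 8d = 74
8e ^ e6 = 68
25 ^ 40 = 65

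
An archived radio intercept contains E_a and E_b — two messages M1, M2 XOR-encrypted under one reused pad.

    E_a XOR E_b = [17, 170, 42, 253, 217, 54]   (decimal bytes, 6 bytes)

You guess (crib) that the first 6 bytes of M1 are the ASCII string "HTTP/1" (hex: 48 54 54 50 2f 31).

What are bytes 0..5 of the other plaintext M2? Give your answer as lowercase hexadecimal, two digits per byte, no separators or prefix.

59fe7eadf607

Since E_a ⊕ E_b = M1 ⊕ M2, XORing with the guessed M1 bytes yields the corresponding M2 bytes: M2 = (E_a ⊕ E_b) ⊕ M1.
11 XOR 48 = 59
aa XOR 54 = fe
2a XOR 54 = 7e
fd XOR 50 = ad
d9 XOR 2f = f6
36 XOR 31 = 07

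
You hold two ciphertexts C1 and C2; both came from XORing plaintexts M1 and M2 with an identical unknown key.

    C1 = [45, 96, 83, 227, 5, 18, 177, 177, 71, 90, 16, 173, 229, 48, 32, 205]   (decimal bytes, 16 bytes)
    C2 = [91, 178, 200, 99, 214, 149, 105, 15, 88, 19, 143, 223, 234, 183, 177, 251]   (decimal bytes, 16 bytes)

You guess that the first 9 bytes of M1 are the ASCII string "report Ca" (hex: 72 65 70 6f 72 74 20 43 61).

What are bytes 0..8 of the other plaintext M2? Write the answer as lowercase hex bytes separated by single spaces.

First, C1 ⊕ C2 = (M1 ⊕ K) ⊕ (M2 ⊕ K) = M1 ⊕ M2, so the key drops out. Then M2 = (M1 ⊕ M2) ⊕ M1 over the first 9 bytes.
byte 0: (2d xor 5b) xor 72 = 76 xor 72 = 04
byte 1: (60 xor b2) xor 65 = d2 xor 65 = b7
byte 2: (53 xor c8) xor 70 = 9b xor 70 = eb
byte 3: (e3 xor 63) xor 6f = 80 xor 6f = ef
byte 4: (05 xor d6) xor 72 = d3 xor 72 = a1
byte 5: (12 xor 95) xor 74 = 87 xor 74 = f3
byte 6: (b1 xor 69) xor 20 = d8 xor 20 = f8
byte 7: (b1 xor 0f) xor 43 = be xor 43 = fd
byte 8: (47 xor 58) xor 61 = 1f xor 61 = 7e

04 b7 eb ef a1 f3 f8 fd 7e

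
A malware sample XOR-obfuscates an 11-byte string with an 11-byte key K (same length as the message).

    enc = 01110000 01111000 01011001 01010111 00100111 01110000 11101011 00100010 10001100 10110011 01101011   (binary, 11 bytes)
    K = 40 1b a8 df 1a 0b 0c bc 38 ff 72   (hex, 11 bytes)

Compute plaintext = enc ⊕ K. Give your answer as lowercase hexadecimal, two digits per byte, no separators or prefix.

XOR is its own inverse, so applying the key byte-wise gives the result directly.
70 xor 40 = 30
78 xor 1b = 63
59 xor a8 = f1
57 xor df = 88
27 xor 1a = 3d
70 xor 0b = 7b
eb xor 0c = e7
22 xor bc = 9e
8c xor 38 = b4
b3 xor ff = 4c
6b xor 72 = 19

3063f1883d7be79eb44c19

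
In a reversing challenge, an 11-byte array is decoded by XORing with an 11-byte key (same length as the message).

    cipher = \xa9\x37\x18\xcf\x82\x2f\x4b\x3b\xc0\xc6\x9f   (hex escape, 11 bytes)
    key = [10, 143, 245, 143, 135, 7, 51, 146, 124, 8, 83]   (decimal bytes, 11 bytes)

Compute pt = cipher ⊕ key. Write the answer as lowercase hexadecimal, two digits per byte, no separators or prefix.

a3b8ed40052878a9bccecc

XOR is its own inverse, so applying the key byte-wise gives the result directly.
byte 0: a9 xor 0a = a3
byte 1: 37 xor 8f = b8
byte 2: 18 xor f5 = ed
byte 3: cf xor 8f = 40
byte 4: 82 xor 87 = 05
byte 5: 2f xor 07 = 28
byte 6: 4b xor 33 = 78
byte 7: 3b xor 92 = a9
byte 8: c0 xor 7c = bc
byte 9: c6 xor 08 = ce
byte 10: 9f xor 53 = cc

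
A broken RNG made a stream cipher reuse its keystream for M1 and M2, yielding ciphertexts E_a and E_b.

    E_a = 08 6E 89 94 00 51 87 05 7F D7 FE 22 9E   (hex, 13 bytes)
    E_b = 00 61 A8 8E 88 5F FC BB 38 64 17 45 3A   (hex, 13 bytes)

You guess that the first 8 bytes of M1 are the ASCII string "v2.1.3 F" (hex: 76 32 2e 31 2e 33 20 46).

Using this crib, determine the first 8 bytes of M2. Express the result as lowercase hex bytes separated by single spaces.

7e 3d 0f 2b a6 3d 5b f8

First, E_a ⊕ E_b = (M1 ⊕ K) ⊕ (M2 ⊕ K) = M1 ⊕ M2, so the key drops out. Then M2 = (M1 ⊕ M2) ⊕ M1 over the first 8 bytes.
byte 0: (08 XOR 00) XOR 76 = 08 XOR 76 = 7e
byte 1: (6e XOR 61) XOR 32 = 0f XOR 32 = 3d
byte 2: (89 XOR a8) XOR 2e = 21 XOR 2e = 0f
byte 3: (94 XOR 8e) XOR 31 = 1a XOR 31 = 2b
byte 4: (00 XOR 88) XOR 2e = 88 XOR 2e = a6
byte 5: (51 XOR 5f) XOR 33 = 0e XOR 33 = 3d
byte 6: (87 XOR fc) XOR 20 = 7b XOR 20 = 5b
byte 7: (05 XOR bb) XOR 46 = be XOR 46 = f8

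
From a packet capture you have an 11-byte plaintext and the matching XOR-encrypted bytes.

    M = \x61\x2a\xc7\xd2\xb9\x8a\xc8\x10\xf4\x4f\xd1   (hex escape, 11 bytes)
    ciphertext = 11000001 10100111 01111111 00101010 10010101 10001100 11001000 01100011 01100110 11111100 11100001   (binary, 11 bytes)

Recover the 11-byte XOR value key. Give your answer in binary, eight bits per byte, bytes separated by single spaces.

Since ciphertext = M ⊕ key, XORing both sides with M gives key = M ⊕ ciphertext.
61 XOR c1 = a0
2a XOR a7 = 8d
c7 XOR 7f = b8
d2 XOR 2a = f8
b9 XOR 95 = 2c
8a XOR 8c = 06
c8 XOR c8 = 00
10 XOR 63 = 73
f4 XOR 66 = 92
4f XOR fc = b3
d1 XOR e1 = 30

10100000 10001101 10111000 11111000 00101100 00000110 00000000 01110011 10010010 10110011 00110000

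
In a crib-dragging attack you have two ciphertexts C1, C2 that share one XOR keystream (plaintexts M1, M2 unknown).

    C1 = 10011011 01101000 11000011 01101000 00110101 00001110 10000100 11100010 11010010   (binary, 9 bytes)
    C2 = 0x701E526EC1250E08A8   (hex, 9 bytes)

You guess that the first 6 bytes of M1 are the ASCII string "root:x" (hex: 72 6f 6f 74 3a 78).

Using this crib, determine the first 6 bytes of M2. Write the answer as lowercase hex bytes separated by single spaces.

First, C1 ⊕ C2 = (M1 ⊕ K) ⊕ (M2 ⊕ K) = M1 ⊕ M2, so the key drops out. Then M2 = (M1 ⊕ M2) ⊕ M1 over the first 6 bytes.
byte 0: (9b xor 70) xor 72 = eb xor 72 = 99
byte 1: (68 xor 1e) xor 6f = 76 xor 6f = 19
byte 2: (c3 xor 52) xor 6f = 91 xor 6f = fe
byte 3: (68 xor 6e) xor 74 = 06 xor 74 = 72
byte 4: (35 xor c1) xor 3a = f4 xor 3a = ce
byte 5: (0e xor 25) xor 78 = 2b xor 78 = 53

99 19 fe 72 ce 53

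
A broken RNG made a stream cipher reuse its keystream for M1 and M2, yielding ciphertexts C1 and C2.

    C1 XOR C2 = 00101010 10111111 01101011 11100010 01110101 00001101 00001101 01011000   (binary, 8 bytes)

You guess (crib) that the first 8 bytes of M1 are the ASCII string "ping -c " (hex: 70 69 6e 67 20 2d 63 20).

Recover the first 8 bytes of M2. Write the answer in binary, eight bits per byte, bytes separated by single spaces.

Since C1 ⊕ C2 = M1 ⊕ M2, XORing with the guessed M1 bytes yields the corresponding M2 bytes: M2 = (C1 ⊕ C2) ⊕ M1.
00101010 ^ 01110000 = 01011010
10111111 ^ 01101001 = 11010110
01101011 ^ 01101110 = 00000101
11100010 ^ 01100111 = 10000101
01110101 ^ 00100000 = 01010101
00001101 ^ 00101101 = 00100000
00001101 ^ 01100011 = 01101110
01011000 ^ 00100000 = 01111000

01011010 11010110 00000101 10000101 01010101 00100000 01101110 01111000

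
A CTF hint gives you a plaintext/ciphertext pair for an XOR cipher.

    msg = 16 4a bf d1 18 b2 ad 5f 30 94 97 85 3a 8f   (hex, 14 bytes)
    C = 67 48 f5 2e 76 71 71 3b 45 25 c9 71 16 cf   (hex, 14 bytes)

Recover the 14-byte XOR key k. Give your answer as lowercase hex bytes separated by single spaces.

71 02 4a ff 6e c3 dc 64 75 b1 5e f4 2c 40

Since C = msg ⊕ k, XORing both sides with msg gives k = msg ⊕ C.
 22 ^ 103 = 113
 74 ^  72 =   2
191 ^ 245 =  74
209 ^  46 = 255
 24 ^ 118 = 110
178 ^ 113 = 195
173 ^ 113 = 220
 95 ^  59 = 100
 48 ^  69 = 117
148 ^  37 = 177
151 ^ 201 =  94
133 ^ 113 = 244
 58 ^  22 =  44
143 ^ 207 =  64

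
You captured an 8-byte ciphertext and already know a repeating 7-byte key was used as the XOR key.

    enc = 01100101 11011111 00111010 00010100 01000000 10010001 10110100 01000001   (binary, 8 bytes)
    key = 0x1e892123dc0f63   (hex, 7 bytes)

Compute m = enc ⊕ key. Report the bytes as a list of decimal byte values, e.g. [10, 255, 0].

[123, 86, 27, 55, 156, 158, 215, 95]

The 7-byte key repeats, so the effective keystream is 1e 89 21 23 dc 0f 63 1e.
byte 0: 65 xor 1e = 7b
byte 1: df xor 89 = 56
byte 2: 3a xor 21 = 1b
byte 3: 14 xor 23 = 37
byte 4: 40 xor dc = 9c
byte 5: 91 xor 0f = 9e
byte 6: b4 xor 63 = d7
byte 7: 41 xor 1e = 5f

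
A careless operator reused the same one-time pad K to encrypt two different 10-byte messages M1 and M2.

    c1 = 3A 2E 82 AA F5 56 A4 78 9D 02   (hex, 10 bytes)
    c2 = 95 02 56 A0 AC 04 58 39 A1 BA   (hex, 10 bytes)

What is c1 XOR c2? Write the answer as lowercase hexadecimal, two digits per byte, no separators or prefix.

c1 ⊕ c2 = (M1 ⊕ K) ⊕ (M2 ⊕ K) = M1 ⊕ M2 — the shared key cancels under XOR.
 58 ⊕ 149 = 175
 46 ⊕   2 =  44
130 ⊕  86 = 212
170 ⊕ 160 =  10
245 ⊕ 172 =  89
 86 ⊕   4 =  82
164 ⊕  88 = 252
120 ⊕  57 =  65
157 ⊕ 161 =  60
  2 ⊕ 186 = 184

af2cd40a5952fc413cb8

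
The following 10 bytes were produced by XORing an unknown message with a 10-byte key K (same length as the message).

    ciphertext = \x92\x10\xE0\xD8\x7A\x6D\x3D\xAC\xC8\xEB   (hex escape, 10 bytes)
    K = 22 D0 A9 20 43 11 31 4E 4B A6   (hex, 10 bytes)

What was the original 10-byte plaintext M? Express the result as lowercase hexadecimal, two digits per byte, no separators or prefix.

XOR is its own inverse, so applying the key byte-wise gives the result directly.
byte 0: 10010010 ⊕ 00100010 = 10110000
byte 1: 00010000 ⊕ 11010000 = 11000000
byte 2: 11100000 ⊕ 10101001 = 01001001
byte 3: 11011000 ⊕ 00100000 = 11111000
byte 4: 01111010 ⊕ 01000011 = 00111001
byte 5: 01101101 ⊕ 00010001 = 01111100
byte 6: 00111101 ⊕ 00110001 = 00001100
byte 7: 10101100 ⊕ 01001110 = 11100010
byte 8: 11001000 ⊕ 01001011 = 10000011
byte 9: 11101011 ⊕ 10100110 = 01001101

b0c049f8397c0ce2834d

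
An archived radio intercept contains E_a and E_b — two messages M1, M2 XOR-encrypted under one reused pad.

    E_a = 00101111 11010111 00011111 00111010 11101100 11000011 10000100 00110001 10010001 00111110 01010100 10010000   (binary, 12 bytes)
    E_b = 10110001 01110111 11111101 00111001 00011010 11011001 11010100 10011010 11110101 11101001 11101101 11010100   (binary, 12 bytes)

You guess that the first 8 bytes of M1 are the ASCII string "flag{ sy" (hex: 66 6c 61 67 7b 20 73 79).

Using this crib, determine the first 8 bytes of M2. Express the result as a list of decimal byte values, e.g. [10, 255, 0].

First, E_a ⊕ E_b = (M1 ⊕ K) ⊕ (M2 ⊕ K) = M1 ⊕ M2, so the key drops out. Then M2 = (M1 ⊕ M2) ⊕ M1 over the first 8 bytes.
byte 0: (2f xor b1) xor 66 = 9e xor 66 = f8
byte 1: (d7 xor 77) xor 6c = a0 xor 6c = cc
byte 2: (1f xor fd) xor 61 = e2 xor 61 = 83
byte 3: (3a xor 39) xor 67 = 03 xor 67 = 64
byte 4: (ec xor 1a) xor 7b = f6 xor 7b = 8d
byte 5: (c3 xor d9) xor 20 = 1a xor 20 = 3a
byte 6: (84 xor d4) xor 73 = 50 xor 73 = 23
byte 7: (31 xor 9a) xor 79 = ab xor 79 = d2

[248, 204, 131, 100, 141, 58, 35, 210]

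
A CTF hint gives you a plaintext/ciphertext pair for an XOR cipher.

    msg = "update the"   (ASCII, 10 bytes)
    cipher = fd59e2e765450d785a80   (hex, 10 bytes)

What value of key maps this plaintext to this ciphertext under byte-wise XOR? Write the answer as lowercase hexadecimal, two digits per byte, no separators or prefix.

Since cipher = msg ⊕ key, XORing both sides with msg gives key = msg ⊕ cipher.
01110101 xor 11111101 = 10001000
01110000 xor 01011001 = 00101001
01100100 xor 11100010 = 10000110
01100001 xor 11100111 = 10000110
01110100 xor 01100101 = 00010001
01100101 xor 01000101 = 00100000
00100000 xor 00001101 = 00101101
01110100 xor 01111000 = 00001100
01101000 xor 01011010 = 00110010
01100101 xor 10000000 = 11100101

8829868611202d0c32e5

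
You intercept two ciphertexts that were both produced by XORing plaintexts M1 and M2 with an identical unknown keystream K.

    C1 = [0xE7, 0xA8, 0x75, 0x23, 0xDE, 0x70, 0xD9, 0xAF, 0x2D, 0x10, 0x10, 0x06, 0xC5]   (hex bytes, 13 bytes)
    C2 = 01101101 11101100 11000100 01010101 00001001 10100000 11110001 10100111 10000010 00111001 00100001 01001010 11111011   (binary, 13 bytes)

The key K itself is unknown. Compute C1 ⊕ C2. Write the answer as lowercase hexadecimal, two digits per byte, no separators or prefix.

C1 ⊕ C2 = (M1 ⊕ K) ⊕ (M2 ⊕ K) = M1 ⊕ M2 — the shared key cancels under XOR.
byte 0: e7 ^ 6d = 8a
byte 1: a8 ^ ec = 44
byte 2: 75 ^ c4 = b1
byte 3: 23 ^ 55 = 76
byte 4: de ^ 09 = d7
byte 5: 70 ^ a0 = d0
byte 6: d9 ^ f1 = 28
byte 7: af ^ a7 = 08
byte 8: 2d ^ 82 = af
byte 9: 10 ^ 39 = 29
byte 10: 10 ^ 21 = 31
byte 11: 06 ^ 4a = 4c
byte 12: c5 ^ fb = 3e

8a44b176d7d02808af29314c3e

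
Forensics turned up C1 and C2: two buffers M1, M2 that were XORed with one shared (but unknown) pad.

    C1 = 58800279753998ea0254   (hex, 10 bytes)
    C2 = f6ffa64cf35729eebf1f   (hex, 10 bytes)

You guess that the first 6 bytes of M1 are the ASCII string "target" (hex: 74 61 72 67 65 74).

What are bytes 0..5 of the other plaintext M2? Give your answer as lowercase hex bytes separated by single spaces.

da 1e d6 52 e3 1a

First, C1 ⊕ C2 = (M1 ⊕ K) ⊕ (M2 ⊕ K) = M1 ⊕ M2, so the key drops out. Then M2 = (M1 ⊕ M2) ⊕ M1 over the first 6 bytes.
byte 0: (58 ⊕ f6) ⊕ 74 = ae ⊕ 74 = da
byte 1: (80 ⊕ ff) ⊕ 61 = 7f ⊕ 61 = 1e
byte 2: (02 ⊕ a6) ⊕ 72 = a4 ⊕ 72 = d6
byte 3: (79 ⊕ 4c) ⊕ 67 = 35 ⊕ 67 = 52
byte 4: (75 ⊕ f3) ⊕ 65 = 86 ⊕ 65 = e3
byte 5: (39 ⊕ 57) ⊕ 74 = 6e ⊕ 74 = 1a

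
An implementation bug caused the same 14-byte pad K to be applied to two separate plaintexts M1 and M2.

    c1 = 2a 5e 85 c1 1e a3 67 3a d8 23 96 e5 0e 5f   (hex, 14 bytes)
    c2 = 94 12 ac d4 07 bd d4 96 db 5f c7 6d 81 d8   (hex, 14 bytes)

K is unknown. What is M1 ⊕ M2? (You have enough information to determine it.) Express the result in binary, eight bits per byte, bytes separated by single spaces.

c1 ⊕ c2 = (M1 ⊕ K) ⊕ (M2 ⊕ K) = M1 ⊕ M2 — the shared key cancels under XOR.
2a ^ 94 = be
5e ^ 12 = 4c
85 ^ ac = 29
c1 ^ d4 = 15
1e ^ 07 = 19
a3 ^ bd = 1e
67 ^ d4 = b3
3a ^ 96 = ac
d8 ^ db = 03
23 ^ 5f = 7c
96 ^ c7 = 51
e5 ^ 6d = 88
0e ^ 81 = 8f
5f ^ d8 = 87

10111110 01001100 00101001 00010101 00011001 00011110 10110011 10101100 00000011 01111100 01010001 10001000 10001111 10000111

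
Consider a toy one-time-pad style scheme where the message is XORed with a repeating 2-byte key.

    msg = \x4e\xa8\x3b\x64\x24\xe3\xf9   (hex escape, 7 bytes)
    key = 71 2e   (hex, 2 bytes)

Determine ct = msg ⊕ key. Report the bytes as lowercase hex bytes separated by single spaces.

3f 86 4a 4a 55 cd 88

The 2-byte key repeats, so the effective keystream is 71 2e 71 2e 71 2e 71.
byte 0:  78 ^ 113 =  63
byte 1: 168 ^  46 = 134
byte 2:  59 ^ 113 =  74
byte 3: 100 ^  46 =  74
byte 4:  36 ^ 113 =  85
byte 5: 227 ^  46 = 205
byte 6: 249 ^ 113 = 136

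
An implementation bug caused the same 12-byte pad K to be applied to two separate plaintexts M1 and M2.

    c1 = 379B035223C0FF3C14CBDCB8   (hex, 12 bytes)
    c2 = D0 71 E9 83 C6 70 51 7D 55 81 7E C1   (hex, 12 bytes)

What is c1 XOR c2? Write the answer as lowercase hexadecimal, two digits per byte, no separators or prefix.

e7eaead1e5b0ae41414aa279

c1 ⊕ c2 = (M1 ⊕ K) ⊕ (M2 ⊕ K) = M1 ⊕ M2 — the shared key cancels under XOR.
37 xor d0 = e7
9b xor 71 = ea
03 xor e9 = ea
52 xor 83 = d1
23 xor c6 = e5
c0 xor 70 = b0
ff xor 51 = ae
3c xor 7d = 41
14 xor 55 = 41
cb xor 81 = 4a
dc xor 7e = a2
b8 xor c1 = 79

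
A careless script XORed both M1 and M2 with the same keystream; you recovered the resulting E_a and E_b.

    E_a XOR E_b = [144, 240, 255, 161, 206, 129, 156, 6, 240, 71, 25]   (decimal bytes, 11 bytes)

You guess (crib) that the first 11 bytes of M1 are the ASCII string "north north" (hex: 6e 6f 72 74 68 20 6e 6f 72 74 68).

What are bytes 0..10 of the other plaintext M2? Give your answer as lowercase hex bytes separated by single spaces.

fe 9f 8d d5 a6 a1 f2 69 82 33 71

Since E_a ⊕ E_b = M1 ⊕ M2, XORing with the guessed M1 bytes yields the corresponding M2 bytes: M2 = (E_a ⊕ E_b) ⊕ M1.
90 ^ 6e = fe
f0 ^ 6f = 9f
ff ^ 72 = 8d
a1 ^ 74 = d5
ce ^ 68 = a6
81 ^ 20 = a1
9c ^ 6e = f2
06 ^ 6f = 69
f0 ^ 72 = 82
47 ^ 74 = 33
19 ^ 68 = 71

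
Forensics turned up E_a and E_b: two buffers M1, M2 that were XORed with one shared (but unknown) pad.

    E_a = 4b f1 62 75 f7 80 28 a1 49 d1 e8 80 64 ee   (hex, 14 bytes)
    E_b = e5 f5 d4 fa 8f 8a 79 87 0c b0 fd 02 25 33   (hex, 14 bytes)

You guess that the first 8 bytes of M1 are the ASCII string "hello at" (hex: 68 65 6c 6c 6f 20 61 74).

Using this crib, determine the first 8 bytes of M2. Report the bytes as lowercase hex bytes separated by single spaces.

c6 61 da e3 17 2a 30 52

First, E_a ⊕ E_b = (M1 ⊕ K) ⊕ (M2 ⊕ K) = M1 ⊕ M2, so the key drops out. Then M2 = (M1 ⊕ M2) ⊕ M1 over the first 8 bytes.
byte 0: (4b xor e5) xor 68 = ae xor 68 = c6
byte 1: (f1 xor f5) xor 65 = 04 xor 65 = 61
byte 2: (62 xor d4) xor 6c = b6 xor 6c = da
byte 3: (75 xor fa) xor 6c = 8f xor 6c = e3
byte 4: (f7 xor 8f) xor 6f = 78 xor 6f = 17
byte 5: (80 xor 8a) xor 20 = 0a xor 20 = 2a
byte 6: (28 xor 79) xor 61 = 51 xor 61 = 30
byte 7: (a1 xor 87) xor 74 = 26 xor 74 = 52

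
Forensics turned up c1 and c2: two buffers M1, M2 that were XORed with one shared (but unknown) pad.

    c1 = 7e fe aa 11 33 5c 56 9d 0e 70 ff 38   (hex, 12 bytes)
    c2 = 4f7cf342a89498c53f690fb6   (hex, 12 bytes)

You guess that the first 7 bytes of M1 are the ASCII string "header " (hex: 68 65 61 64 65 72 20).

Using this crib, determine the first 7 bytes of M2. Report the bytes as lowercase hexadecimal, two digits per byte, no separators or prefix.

59e73837febaee

First, c1 ⊕ c2 = (M1 ⊕ K) ⊕ (M2 ⊕ K) = M1 ⊕ M2, so the key drops out. Then M2 = (M1 ⊕ M2) ⊕ M1 over the first 7 bytes.
byte 0: (7e XOR 4f) XOR 68 = 31 XOR 68 = 59
byte 1: (fe XOR 7c) XOR 65 = 82 XOR 65 = e7
byte 2: (aa XOR f3) XOR 61 = 59 XOR 61 = 38
byte 3: (11 XOR 42) XOR 64 = 53 XOR 64 = 37
byte 4: (33 XOR a8) XOR 65 = 9b XOR 65 = fe
byte 5: (5c XOR 94) XOR 72 = c8 XOR 72 = ba
byte 6: (56 XOR 98) XOR 20 = ce XOR 20 = ee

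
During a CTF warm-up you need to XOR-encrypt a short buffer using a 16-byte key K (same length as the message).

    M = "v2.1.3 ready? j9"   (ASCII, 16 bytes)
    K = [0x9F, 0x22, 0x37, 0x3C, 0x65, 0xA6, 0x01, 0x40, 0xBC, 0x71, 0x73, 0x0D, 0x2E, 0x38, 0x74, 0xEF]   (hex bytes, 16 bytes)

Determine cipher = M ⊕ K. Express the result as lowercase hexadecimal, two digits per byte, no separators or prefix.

e910190d4b952132d910177411181ed6

118 xor 159 = 233
 50 xor  34 =  16
 46 xor  55 =  25
 49 xor  60 =  13
 46 xor 101 =  75
 51 xor 166 = 149
 32 xor   1 =  33
114 xor  64 =  50
101 xor 188 = 217
 97 xor 113 =  16
100 xor 115 =  23
121 xor  13 = 116
 63 xor  46 =  17
 32 xor  56 =  24
106 xor 116 =  30
 57 xor 239 = 214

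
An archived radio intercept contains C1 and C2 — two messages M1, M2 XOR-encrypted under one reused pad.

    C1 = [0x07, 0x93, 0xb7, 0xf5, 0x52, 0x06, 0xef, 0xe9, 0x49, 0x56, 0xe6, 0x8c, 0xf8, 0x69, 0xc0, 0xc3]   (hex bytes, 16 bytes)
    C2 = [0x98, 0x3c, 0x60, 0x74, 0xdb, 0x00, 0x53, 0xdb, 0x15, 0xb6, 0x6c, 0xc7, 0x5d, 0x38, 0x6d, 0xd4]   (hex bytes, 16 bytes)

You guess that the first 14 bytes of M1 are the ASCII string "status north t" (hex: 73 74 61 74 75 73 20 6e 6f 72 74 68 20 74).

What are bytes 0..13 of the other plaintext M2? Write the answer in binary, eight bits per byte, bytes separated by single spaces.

First, C1 ⊕ C2 = (M1 ⊕ K) ⊕ (M2 ⊕ K) = M1 ⊕ M2, so the key drops out. Then M2 = (M1 ⊕ M2) ⊕ M1 over the first 14 bytes.
byte 0: (07 ⊕ 98) ⊕ 73 = 9f ⊕ 73 = ec
byte 1: (93 ⊕ 3c) ⊕ 74 = af ⊕ 74 = db
byte 2: (b7 ⊕ 60) ⊕ 61 = d7 ⊕ 61 = b6
byte 3: (f5 ⊕ 74) ⊕ 74 = 81 ⊕ 74 = f5
byte 4: (52 ⊕ db) ⊕ 75 = 89 ⊕ 75 = fc
byte 5: (06 ⊕ 00) ⊕ 73 = 06 ⊕ 73 = 75
byte 6: (ef ⊕ 53) ⊕ 20 = bc ⊕ 20 = 9c
byte 7: (e9 ⊕ db) ⊕ 6e = 32 ⊕ 6e = 5c
byte 8: (49 ⊕ 15) ⊕ 6f = 5c ⊕ 6f = 33
byte 9: (56 ⊕ b6) ⊕ 72 = e0 ⊕ 72 = 92
byte 10: (e6 ⊕ 6c) ⊕ 74 = 8a ⊕ 74 = fe
byte 11: (8c ⊕ c7) ⊕ 68 = 4b ⊕ 68 = 23
byte 12: (f8 ⊕ 5d) ⊕ 20 = a5 ⊕ 20 = 85
byte 13: (69 ⊕ 38) ⊕ 74 = 51 ⊕ 74 = 25

11101100 11011011 10110110 11110101 11111100 01110101 10011100 01011100 00110011 10010010 11111110 00100011 10000101 00100101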